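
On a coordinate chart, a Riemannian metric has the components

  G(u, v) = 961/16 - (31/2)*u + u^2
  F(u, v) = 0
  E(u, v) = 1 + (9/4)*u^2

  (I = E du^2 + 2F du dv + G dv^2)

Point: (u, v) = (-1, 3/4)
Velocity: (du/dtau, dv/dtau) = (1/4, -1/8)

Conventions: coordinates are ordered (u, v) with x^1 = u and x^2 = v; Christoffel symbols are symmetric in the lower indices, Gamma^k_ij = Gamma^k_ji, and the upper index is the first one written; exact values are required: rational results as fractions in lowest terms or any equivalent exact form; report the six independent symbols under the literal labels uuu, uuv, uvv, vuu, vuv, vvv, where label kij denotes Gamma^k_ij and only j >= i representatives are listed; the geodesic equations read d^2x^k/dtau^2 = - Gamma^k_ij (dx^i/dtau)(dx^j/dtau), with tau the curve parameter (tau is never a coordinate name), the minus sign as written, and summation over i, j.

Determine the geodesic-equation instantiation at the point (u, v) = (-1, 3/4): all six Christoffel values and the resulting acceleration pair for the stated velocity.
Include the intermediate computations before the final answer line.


E = 13/4, F = 0, G = 1225/16 at the point
E_u = -9/2, E_v = 0, F_u = 0, F_v = 0, G_u = -35/2, G_v = 0
EG - F^2 = 15925/64;  g^inv = (64/15925) * [[1225/16, 0], [0, 13/4]]
first-kind symbols [ij,l] = (1/2)(d_i g_jl + d_j g_il - d_l g_ij): [uu,u] = E_u/2 = -9/4, [uu,v] = F_u - E_v/2 = 0, [uv,u] = E_v/2 = 0, [uv,v] = G_u/2 = -35/4, [vv,u] = F_v - G_u/2 = 35/4, [vv,v] = G_v/2 = 0
Gamma^u_ij = (G*[ij,u] - F*[ij,v])/(EG - F^2), Gamma^v_ij = (E*[ij,v] - F*[ij,u])/(EG - F^2)
Gamma_uuu = -9/13, Gamma_uuv = 0, Gamma_uvv = 35/13, Gamma_vuu = 0, Gamma_vuv = -4/35, Gamma_vvv = 0
d^2u/dtau^2 = -(Gamma_uuu*(1/4)^2 + 2*Gamma_uuv*(1/4)*(-1/8) + Gamma_uvv*(-1/8)^2) = 1/832
d^2v/dtau^2 = -(Gamma_vuu*(1/4)^2 + 2*Gamma_vuv*(1/4)*(-1/8) + Gamma_vvv*(-1/8)^2) = -1/140

Answer: Gamma_uuu = -9/13, Gamma_uuv = 0, Gamma_uvv = 35/13, Gamma_vuu = 0, Gamma_vuv = -4/35, Gamma_vvv = 0; accelerations (d^2u/dtau^2, d^2v/dtau^2) = (1/832, -1/140)


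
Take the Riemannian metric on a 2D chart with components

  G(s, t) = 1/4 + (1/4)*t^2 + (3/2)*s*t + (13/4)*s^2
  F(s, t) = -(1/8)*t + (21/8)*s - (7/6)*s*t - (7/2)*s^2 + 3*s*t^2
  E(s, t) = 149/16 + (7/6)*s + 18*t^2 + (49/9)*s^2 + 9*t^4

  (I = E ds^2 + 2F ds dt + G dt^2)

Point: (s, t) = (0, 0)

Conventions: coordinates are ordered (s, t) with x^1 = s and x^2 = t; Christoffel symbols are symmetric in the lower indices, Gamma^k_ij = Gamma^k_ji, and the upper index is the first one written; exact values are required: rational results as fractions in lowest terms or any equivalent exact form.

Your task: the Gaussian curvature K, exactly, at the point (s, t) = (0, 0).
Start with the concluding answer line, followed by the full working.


Answer: K = -641072/66603

E = 149/16, F = 0, G = 1/4, EG - F^2 = 149/64 at the point
E_s = 7/6, E_t = 0, F_s = 21/8, F_t = -1/8, G_s = 0, G_t = 0
E_tt = 36, F_st = -7/6, G_ss = 13/2
Using the Brioschi determinant formula for K from the metric derivatives:
M1 = [[-E_tt/2 + F_st - G_ss/2, E_s/2, F_s - E_t/2], [F_t - G_s/2, E, F], [G_t/2, F, G]] = [[-269/12, 7/12, 21/8], [-1/8, 149/16, 0], [0, 0, 1/4]]; det M1 = -40067/768
M2 = [[0, E_t/2, G_s/2], [E_t/2, E, F], [G_s/2, F, G]] = [[0, 0, 0], [0, 149/16, 0], [0, 0, 1/4]]; det M2 = 0
det M1 - det M2 = -40067/768; K = -40067/768 / (149/64)^2 = -641072/66603


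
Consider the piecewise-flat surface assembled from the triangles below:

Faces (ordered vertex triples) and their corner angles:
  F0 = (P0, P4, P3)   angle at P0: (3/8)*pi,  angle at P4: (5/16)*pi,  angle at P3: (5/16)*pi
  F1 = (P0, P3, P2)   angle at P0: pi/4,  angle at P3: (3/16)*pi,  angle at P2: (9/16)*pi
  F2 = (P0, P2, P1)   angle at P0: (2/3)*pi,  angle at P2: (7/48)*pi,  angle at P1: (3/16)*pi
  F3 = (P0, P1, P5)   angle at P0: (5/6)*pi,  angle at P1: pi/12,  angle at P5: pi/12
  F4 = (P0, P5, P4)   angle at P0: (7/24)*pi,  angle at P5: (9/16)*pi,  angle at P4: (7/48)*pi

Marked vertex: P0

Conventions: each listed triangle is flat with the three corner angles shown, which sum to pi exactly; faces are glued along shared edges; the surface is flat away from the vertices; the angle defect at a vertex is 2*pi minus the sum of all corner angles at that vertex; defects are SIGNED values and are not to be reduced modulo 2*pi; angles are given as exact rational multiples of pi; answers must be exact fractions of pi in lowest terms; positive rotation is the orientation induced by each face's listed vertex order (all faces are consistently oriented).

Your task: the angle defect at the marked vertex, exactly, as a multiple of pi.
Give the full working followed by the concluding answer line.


Sum of corner angles at P0: (29/12)*pi
defect = 2*pi - (29/12)*pi

Answer: defect(P0) = (-5/12)*pi


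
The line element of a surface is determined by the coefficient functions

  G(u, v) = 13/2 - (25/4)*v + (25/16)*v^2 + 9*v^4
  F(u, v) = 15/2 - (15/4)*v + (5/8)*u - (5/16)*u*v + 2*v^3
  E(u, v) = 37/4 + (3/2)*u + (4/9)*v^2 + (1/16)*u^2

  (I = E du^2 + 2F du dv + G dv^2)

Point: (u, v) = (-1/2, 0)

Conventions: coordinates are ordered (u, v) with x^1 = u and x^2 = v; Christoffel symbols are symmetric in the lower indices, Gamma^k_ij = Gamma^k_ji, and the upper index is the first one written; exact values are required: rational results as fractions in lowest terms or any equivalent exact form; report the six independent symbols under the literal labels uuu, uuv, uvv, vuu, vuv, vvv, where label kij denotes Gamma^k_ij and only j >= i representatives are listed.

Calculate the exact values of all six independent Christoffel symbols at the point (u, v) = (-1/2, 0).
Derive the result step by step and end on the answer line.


E = 545/64, F = 115/16, G = 13/2 at the point
E_u = 23/16, E_v = 0, F_u = 5/8, F_v = -115/32, G_u = 0, G_v = -25/4
EG - F^2 = 945/256;  g^inv = (256/945) * [[13/2, -115/16], [-115/16, 545/64]]
first-kind symbols [ij,l] = (1/2)(d_i g_jl + d_j g_il - d_l g_ij): [uu,u] = E_u/2 = 23/32, [uu,v] = F_u - E_v/2 = 5/8, [uv,u] = E_v/2 = 0, [uv,v] = G_u/2 = 0, [vv,u] = F_v - G_u/2 = -115/32, [vv,v] = G_v/2 = -25/8
Gamma^u_ij = (G*[ij,u] - F*[ij,v])/(EG - F^2), Gamma^v_ij = (E*[ij,v] - F*[ij,u])/(EG - F^2)

Answer: Gamma_uuu = 46/945, Gamma_uuv = 0, Gamma_uvv = -46/189, Gamma_vuu = 8/189, Gamma_vuv = 0, Gamma_vvv = -40/189


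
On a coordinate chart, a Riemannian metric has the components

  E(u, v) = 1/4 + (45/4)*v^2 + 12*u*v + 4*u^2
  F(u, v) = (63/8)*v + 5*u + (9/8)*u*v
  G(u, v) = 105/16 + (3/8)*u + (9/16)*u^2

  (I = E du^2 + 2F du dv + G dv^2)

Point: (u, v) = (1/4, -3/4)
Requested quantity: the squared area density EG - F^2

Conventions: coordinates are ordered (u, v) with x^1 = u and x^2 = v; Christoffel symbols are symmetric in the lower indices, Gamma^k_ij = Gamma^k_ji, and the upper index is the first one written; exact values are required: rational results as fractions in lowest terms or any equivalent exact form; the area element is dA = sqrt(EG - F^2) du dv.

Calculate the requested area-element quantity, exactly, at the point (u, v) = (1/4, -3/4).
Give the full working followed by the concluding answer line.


E = 293/64, F = -623/128, G = 1713/256; EG - F^2 = 28445/4096

Answer: EG - F^2 = 28445/4096


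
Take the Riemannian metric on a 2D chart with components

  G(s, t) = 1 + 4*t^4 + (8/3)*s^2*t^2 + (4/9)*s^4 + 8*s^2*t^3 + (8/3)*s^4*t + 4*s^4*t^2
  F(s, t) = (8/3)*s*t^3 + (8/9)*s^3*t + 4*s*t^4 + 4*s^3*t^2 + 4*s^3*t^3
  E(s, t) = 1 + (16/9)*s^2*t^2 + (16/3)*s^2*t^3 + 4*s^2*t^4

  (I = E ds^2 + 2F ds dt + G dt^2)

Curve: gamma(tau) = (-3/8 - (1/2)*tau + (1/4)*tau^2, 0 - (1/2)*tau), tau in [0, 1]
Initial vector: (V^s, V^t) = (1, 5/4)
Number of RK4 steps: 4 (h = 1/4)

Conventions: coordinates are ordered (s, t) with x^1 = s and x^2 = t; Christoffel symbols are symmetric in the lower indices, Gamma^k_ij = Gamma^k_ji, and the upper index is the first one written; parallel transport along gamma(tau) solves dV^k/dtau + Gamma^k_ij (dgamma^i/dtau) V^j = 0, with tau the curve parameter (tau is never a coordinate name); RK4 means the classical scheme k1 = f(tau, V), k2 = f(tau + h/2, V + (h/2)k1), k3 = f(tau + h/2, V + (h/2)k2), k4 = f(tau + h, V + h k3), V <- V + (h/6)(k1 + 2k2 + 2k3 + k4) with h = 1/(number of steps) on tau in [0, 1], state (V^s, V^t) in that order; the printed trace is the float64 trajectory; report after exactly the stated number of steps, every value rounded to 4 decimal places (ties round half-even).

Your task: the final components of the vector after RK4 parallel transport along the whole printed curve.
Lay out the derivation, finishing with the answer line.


gamma'(tau) = (-1/2 + (1/2)*tau, -1/2); f(tau, V)^k = -Gamma^k_ij(gamma(tau)) gamma'^i(tau) V^j; h = 1/4; intermediate values shown to 6 dp
curve data and Christoffel symbols at the stage parameters:
  tau = 0.000000: gamma = (-0.375000, 0.000000), gamma' = (-0.500000, -0.500000); Gamma_sss = 0.000000, Gamma_sst = 0.000000, Gamma_stt = 0.000000, Gamma_tss = 0.000000, Gamma_tst = -0.046467, Gamma_ttt = 0.026137
  tau = 0.125000: gamma = (-0.433594, -0.062500), gamma' = (-0.437500, -0.500000); Gamma_sss = -0.002441, Gamma_sst = -0.015183, Gamma_stt = 0.004073, Gamma_tss = -0.008174, Gamma_tst = -0.050839, Gamma_ttt = 0.013638
  tau = 0.250000: gamma = (-0.484375, -0.125000), gamma' = (-0.375000, -0.500000); Gamma_sss = -0.008700, Gamma_sst = -0.025933, Gamma_stt = -0.001976, Gamma_tss = -0.017111, Gamma_tst = -0.051005, Gamma_ttt = -0.003887
  tau = 0.375000: gamma = (-0.527344, -0.187500), gamma' = (-0.312500, -0.500000); Gamma_sss = -0.016500, Gamma_sst = -0.028248, Gamma_stt = -0.017798, Gamma_tss = -0.026367, Gamma_tst = -0.045140, Gamma_ttt = -0.028441
  tau = 0.500000: gamma = (-0.562500, -0.250000), gamma' = (-0.250000, -0.500000); Gamma_sss = -0.023356, Gamma_sst = -0.021020, Gamma_stt = -0.041164, Gamma_tss = -0.035423, Gamma_tst = -0.031880, Gamma_ttt = -0.062432
  tau = 0.625000: gamma = (-0.589844, -0.312500), gamma' = (-0.187500, -0.500000); Gamma_sss = -0.027238, Gamma_sst = -0.006048, Gamma_stt = -0.068191, Gamma_tss = -0.043769, Gamma_tst = -0.009719, Gamma_ttt = -0.109578
  tau = 0.750000: gamma = (-0.609375, -0.375000), gamma' = (-0.125000, -0.500000); Gamma_sss = -0.026989, Gamma_sst = 0.012531, Gamma_stt = -0.093438, Gamma_tss = -0.050679, Gamma_tst = 0.023529, Gamma_ttt = -0.175452
  tau = 0.875000: gamma = (-0.621094, -0.437500), gamma' = (-0.062500, -0.500000); Gamma_sss = -0.022560, Gamma_sst = 0.029115, Gamma_stt = -0.110085, Gamma_tss = -0.054786, Gamma_tst = 0.070705, Gamma_ttt = -0.267338
  tau = 1.000000: gamma = (-0.625000, -0.500000), gamma' = (0.000000, -0.500000); Gamma_sss = -0.015128, Gamma_sst = 0.037821, Gamma_stt = -0.110625, Gamma_tss = -0.053705, Gamma_tst = 0.134263, Gamma_ttt = -0.392720
step 0: V^s = 1.0000, V^t = 1.2500
step 1: k1 = (0.000000, -0.035939), k2 = (-0.014396, -0.048205), k3 = (-0.014373, -0.048129), k4 = (-0.029433, -0.057889); V <- V + (h/6)(k1 + 2k2 + 2k3 + k4): V^s = 0.9964, V^t = 1.2381
step 2: k1 = (-0.029434, -0.057890), k2 = (-0.040957, -0.065450), k3 = (-0.040913, -0.065379), k4 = (-0.047688, -0.072327); V <- V + (h/6)(k1 + 2k2 + 2k3 + k4): V^s = 0.9863, V^t = 1.2217
step 3: k1 = (-0.047692, -0.072332), k2 = (-0.050694, -0.081462), k3 = (-0.050651, -0.081393), k4 = (-0.051430, -0.096572); V <- V + (h/6)(k1 + 2k2 + 2k3 + k4): V^s = 0.9738, V^t = 1.2011
step 4: k1 = (-0.051418, -0.096550), k2 = (-0.050567, -0.122800), k3 = (-0.050391, -0.122372), k4 = (-0.046569, -0.165321); V <- V + (h/6)(k1 + 2k2 + 2k3 + k4): V^s = 0.9613, V^t = 1.1698

Answer: V^s = 0.9613, V^t = 1.1698


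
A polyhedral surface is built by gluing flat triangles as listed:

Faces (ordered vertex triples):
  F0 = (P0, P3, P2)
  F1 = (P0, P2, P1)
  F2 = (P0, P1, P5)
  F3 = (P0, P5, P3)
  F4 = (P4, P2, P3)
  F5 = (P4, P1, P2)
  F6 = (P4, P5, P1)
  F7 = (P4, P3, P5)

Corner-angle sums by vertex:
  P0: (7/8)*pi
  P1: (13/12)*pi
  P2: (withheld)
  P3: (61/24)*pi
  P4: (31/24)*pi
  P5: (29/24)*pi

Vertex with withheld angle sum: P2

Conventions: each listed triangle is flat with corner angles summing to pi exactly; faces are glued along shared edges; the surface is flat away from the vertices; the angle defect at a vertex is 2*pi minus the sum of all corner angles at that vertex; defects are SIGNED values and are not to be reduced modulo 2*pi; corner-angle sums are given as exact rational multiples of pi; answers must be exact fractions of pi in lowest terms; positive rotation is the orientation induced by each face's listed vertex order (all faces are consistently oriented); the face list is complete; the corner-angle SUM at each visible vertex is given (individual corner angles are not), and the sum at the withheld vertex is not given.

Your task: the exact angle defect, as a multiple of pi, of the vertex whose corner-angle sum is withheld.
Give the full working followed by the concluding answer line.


V = 6, E = 12, F = 8; chi = V - E + F = 2
Gauss-Bonnet: total defect = 2*pi*chi = 4*pi; visible defects sum to 3*pi

Answer: defect(P2) = pi


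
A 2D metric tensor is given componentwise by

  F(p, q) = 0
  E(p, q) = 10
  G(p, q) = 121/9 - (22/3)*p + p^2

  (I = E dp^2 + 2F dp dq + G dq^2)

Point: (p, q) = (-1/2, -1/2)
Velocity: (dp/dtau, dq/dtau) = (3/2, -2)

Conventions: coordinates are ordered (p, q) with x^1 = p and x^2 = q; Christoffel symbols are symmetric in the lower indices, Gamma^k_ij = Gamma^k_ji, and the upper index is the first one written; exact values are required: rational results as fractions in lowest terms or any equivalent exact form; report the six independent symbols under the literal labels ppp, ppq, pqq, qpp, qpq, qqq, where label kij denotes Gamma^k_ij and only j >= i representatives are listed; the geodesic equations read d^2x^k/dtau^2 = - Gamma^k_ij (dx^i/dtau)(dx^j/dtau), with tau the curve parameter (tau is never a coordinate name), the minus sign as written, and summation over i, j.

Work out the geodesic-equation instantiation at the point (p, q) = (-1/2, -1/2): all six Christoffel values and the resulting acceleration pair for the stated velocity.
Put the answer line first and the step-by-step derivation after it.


Answer: Gamma_ppp = 0, Gamma_ppq = 0, Gamma_pqq = 5/12, Gamma_qpp = 0, Gamma_qpq = -6/25, Gamma_qqq = 0; accelerations (d^2p/dtau^2, d^2q/dtau^2) = (-5/3, -36/25)

E = 10, F = 0, G = 625/36 at the point
E_p = 0, E_q = 0, F_p = 0, F_q = 0, G_p = -25/3, G_q = 0
EG - F^2 = 3125/18;  g^inv = (18/3125) * [[625/36, 0], [0, 10]]
first-kind symbols [ij,l] = (1/2)(d_i g_jl + d_j g_il - d_l g_ij): [pp,p] = E_p/2 = 0, [pp,q] = F_p - E_q/2 = 0, [pq,p] = E_q/2 = 0, [pq,q] = G_p/2 = -25/6, [qq,p] = F_q - G_p/2 = 25/6, [qq,q] = G_q/2 = 0
Gamma^p_ij = (G*[ij,p] - F*[ij,q])/(EG - F^2), Gamma^q_ij = (E*[ij,q] - F*[ij,p])/(EG - F^2)
Gamma_ppp = 0, Gamma_ppq = 0, Gamma_pqq = 5/12, Gamma_qpp = 0, Gamma_qpq = -6/25, Gamma_qqq = 0
d^2p/dtau^2 = -(Gamma_ppp*(3/2)^2 + 2*Gamma_ppq*(3/2)*(-2) + Gamma_pqq*(-2)^2) = -5/3
d^2q/dtau^2 = -(Gamma_qpp*(3/2)^2 + 2*Gamma_qpq*(3/2)*(-2) + Gamma_qqq*(-2)^2) = -36/25


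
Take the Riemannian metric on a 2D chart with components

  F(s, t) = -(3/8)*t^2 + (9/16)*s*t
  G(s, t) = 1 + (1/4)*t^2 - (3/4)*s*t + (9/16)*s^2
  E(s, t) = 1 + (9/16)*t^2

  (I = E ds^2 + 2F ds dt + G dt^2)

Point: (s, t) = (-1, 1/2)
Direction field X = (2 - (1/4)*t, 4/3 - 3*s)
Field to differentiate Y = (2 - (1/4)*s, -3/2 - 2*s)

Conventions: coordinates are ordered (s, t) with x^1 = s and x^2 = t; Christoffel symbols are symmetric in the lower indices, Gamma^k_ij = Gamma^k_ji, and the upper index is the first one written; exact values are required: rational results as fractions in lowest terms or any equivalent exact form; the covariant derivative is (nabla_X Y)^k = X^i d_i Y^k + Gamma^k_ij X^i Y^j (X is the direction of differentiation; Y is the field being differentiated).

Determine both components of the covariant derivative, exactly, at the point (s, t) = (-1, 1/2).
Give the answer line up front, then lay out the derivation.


Answer: (nabla_X Y)^s = 3269/4384, (nabla_X Y)^t = -11489/1644

E = 73/64, F = -3/8, G = 2 at the point
E_s = 0, E_t = 9/16, F_s = 9/32, F_t = -15/16, G_s = -3/2, G_t = 1
EG - F^2 = 137/64;  g^inv = (64/137) * [[2, 3/8], [3/8, 73/64]]
first-kind symbols [ij,l] = (1/2)(d_i g_jl + d_j g_il - d_l g_ij): [ss,s] = E_s/2 = 0, [ss,t] = F_s - E_t/2 = 0, [st,s] = E_t/2 = 9/32, [st,t] = G_s/2 = -3/4, [tt,s] = F_t - G_s/2 = -3/16, [tt,t] = G_t/2 = 1/2
Gamma^s_ij = (G*[ij,s] - F*[ij,t])/(EG - F^2), Gamma^t_ij = (E*[ij,t] - F*[ij,s])/(EG - F^2)
Gamma_sss = 0, Gamma_sst = 18/137, Gamma_stt = -12/137, Gamma_tss = 0, Gamma_tst = -48/137, Gamma_ttt = 32/137
X = (15/8, 13/3), Y = (9/4, 1/2) at the point


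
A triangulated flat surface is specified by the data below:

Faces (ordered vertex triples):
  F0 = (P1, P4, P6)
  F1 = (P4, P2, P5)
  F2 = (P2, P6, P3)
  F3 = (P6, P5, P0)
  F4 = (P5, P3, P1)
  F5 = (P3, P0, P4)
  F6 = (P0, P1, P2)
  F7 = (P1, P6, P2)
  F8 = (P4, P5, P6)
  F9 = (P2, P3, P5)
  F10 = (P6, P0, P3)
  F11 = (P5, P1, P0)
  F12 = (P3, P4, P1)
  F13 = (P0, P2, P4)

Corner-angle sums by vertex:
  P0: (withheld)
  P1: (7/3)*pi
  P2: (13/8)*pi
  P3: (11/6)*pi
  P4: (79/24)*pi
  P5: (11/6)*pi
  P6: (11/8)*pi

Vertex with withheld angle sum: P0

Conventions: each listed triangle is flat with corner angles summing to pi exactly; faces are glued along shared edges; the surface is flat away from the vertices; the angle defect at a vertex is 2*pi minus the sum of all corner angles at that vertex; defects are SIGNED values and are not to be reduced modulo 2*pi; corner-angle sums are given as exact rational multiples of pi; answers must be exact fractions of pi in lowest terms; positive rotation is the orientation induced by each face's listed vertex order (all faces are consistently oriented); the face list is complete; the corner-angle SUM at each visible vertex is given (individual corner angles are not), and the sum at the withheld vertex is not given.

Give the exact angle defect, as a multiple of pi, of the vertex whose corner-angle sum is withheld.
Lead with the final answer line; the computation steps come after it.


Answer: defect(P0) = (7/24)*pi

V = 7, E = 21, F = 14; chi = V - E + F = 0
Gauss-Bonnet: total defect = 2*pi*chi = 0; visible defects sum to (-7/24)*pi


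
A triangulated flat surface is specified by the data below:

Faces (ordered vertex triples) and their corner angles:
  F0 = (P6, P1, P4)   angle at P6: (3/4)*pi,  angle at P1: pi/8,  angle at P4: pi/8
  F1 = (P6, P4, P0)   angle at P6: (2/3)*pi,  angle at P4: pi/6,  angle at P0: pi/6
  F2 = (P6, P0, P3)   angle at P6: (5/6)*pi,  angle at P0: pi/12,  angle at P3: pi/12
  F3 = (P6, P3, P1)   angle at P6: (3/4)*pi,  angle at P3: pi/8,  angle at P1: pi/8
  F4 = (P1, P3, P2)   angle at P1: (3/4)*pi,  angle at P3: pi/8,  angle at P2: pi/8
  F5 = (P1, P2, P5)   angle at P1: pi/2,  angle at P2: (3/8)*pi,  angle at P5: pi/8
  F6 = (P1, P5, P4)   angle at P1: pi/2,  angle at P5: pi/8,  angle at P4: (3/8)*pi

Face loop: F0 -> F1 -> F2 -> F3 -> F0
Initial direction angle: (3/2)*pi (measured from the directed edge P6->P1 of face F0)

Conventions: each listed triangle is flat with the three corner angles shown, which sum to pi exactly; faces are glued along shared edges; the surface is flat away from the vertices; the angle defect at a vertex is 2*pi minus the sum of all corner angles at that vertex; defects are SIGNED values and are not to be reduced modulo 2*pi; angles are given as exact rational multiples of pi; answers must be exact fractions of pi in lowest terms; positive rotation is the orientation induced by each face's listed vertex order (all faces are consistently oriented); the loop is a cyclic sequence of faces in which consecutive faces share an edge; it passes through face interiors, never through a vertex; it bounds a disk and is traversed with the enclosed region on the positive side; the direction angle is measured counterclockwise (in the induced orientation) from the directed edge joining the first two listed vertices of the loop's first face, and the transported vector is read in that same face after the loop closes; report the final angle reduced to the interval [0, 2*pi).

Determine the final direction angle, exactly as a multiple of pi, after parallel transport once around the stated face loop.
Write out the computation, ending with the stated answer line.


enclosed vertex P6: corner angles sum to 3*pi, defect = 2*pi - 3*pi = -pi
the rotation equals the total enclosed defect, so the final angle is initial + defects (mod 2*pi)
final angle = (3/2)*pi - pi = pi/2 (mod 2*pi)

Answer: final direction angle = pi/2


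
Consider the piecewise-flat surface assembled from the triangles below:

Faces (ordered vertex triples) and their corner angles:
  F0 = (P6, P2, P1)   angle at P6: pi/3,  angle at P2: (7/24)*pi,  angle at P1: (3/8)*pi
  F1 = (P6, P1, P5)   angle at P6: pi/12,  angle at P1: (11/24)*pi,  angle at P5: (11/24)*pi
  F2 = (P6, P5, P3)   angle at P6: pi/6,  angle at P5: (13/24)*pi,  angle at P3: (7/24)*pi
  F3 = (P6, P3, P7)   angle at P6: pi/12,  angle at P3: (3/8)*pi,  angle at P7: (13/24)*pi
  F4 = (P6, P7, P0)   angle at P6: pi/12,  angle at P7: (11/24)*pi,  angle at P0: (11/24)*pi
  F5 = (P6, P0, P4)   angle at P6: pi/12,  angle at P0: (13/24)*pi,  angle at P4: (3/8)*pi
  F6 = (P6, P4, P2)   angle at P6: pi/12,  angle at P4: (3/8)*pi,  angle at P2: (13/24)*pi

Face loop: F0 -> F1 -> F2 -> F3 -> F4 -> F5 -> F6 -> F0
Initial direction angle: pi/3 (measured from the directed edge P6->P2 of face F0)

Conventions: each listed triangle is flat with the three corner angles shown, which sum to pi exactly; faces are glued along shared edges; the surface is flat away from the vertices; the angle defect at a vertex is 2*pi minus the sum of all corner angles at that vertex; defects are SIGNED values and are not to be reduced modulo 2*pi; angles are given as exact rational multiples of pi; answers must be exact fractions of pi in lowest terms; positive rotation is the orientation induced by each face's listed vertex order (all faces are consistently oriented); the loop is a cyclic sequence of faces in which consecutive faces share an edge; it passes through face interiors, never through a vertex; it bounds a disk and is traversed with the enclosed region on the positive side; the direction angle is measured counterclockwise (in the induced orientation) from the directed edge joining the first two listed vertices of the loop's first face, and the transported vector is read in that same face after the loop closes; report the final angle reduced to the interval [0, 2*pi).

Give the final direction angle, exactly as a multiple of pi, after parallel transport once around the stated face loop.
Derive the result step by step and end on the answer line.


enclosed vertex P6: corner angles sum to (11/12)*pi, defect = 2*pi - (11/12)*pi = (13/12)*pi
the final direction is the initial angle plus the enclosed defects, taken mod 2*pi in the induced orientation
final angle = pi/3 + (13/12)*pi = (17/12)*pi (mod 2*pi)

Answer: final direction angle = (17/12)*pi


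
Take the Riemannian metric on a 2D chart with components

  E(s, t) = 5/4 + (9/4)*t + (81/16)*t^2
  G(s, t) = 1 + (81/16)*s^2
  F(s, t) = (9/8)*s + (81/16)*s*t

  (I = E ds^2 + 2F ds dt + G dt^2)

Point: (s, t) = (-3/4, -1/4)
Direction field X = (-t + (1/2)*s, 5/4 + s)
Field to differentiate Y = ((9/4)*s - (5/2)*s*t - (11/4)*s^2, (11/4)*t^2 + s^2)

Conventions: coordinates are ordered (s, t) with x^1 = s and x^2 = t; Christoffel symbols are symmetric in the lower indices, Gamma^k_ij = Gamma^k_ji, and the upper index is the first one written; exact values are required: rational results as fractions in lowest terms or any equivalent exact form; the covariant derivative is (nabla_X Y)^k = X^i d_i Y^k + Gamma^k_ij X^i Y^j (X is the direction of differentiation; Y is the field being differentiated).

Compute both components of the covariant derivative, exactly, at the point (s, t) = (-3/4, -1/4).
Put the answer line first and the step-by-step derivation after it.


Answer: (nabla_X Y)^s = 16843/126208, (nabla_X Y)^t = 178681/126208

E = 257/256, F = 27/256, G = 985/256 at the point
E_s = 0, E_t = -9/32, F_s = -9/64, F_t = -243/64, G_s = -243/32, G_t = 0
EG - F^2 = 493/128;  g^inv = (128/493) * [[985/256, -27/256], [-27/256, 257/256]]
first-kind symbols [ij,l] = (1/2)(d_i g_jl + d_j g_il - d_l g_ij): [ss,s] = E_s/2 = 0, [ss,t] = F_s - E_t/2 = 0, [st,s] = E_t/2 = -9/64, [st,t] = G_s/2 = -243/64, [tt,s] = F_t - G_s/2 = 0, [tt,t] = G_t/2 = 0
Gamma^s_ij = (G*[ij,s] - F*[ij,t])/(EG - F^2), Gamma^t_ij = (E*[ij,t] - F*[ij,s])/(EG - F^2)
Gamma_sss = 0, Gamma_sst = -18/493, Gamma_stt = 0, Gamma_tss = 0, Gamma_tst = -486/493, Gamma_ttt = 0
X = (-1/8, 1/2), Y = (-237/64, 47/64) at the point


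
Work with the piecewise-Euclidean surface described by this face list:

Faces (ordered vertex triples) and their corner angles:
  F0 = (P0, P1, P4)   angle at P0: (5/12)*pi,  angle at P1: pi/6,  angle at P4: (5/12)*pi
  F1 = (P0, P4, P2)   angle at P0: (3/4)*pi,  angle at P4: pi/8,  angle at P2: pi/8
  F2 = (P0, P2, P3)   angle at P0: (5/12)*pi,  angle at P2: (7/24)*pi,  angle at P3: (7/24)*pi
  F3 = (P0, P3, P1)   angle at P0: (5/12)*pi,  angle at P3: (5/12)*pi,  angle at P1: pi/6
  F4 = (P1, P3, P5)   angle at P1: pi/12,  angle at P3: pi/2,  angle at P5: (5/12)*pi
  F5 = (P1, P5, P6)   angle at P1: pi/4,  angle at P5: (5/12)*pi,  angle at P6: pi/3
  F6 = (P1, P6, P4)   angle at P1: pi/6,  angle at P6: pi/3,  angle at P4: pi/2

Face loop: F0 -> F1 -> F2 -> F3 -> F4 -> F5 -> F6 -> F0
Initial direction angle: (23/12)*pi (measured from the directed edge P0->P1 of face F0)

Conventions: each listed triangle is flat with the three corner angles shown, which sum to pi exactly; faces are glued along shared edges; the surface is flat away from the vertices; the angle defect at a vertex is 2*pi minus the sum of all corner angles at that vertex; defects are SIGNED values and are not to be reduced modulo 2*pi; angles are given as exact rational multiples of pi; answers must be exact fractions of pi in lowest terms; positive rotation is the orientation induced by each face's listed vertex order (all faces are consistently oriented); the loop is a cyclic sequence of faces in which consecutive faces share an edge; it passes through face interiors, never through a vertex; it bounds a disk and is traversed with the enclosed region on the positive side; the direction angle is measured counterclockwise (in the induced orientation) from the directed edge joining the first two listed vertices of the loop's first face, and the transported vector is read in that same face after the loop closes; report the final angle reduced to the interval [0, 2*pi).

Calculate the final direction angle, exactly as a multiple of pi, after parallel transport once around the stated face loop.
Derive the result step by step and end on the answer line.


enclosed vertex P0: corner angles sum to 2*pi, defect = 2*pi - 2*pi = 0
enclosed vertex P1: corner angles sum to (5/6)*pi, defect = 2*pi - (5/6)*pi = (7/6)*pi
by Gauss-Bonnet the loop rotates the vector by the enclosed defect sum (positive orientation, mod 2*pi)
final angle = (23/12)*pi + (7/6)*pi = (13/12)*pi (mod 2*pi)

Answer: final direction angle = (13/12)*pi


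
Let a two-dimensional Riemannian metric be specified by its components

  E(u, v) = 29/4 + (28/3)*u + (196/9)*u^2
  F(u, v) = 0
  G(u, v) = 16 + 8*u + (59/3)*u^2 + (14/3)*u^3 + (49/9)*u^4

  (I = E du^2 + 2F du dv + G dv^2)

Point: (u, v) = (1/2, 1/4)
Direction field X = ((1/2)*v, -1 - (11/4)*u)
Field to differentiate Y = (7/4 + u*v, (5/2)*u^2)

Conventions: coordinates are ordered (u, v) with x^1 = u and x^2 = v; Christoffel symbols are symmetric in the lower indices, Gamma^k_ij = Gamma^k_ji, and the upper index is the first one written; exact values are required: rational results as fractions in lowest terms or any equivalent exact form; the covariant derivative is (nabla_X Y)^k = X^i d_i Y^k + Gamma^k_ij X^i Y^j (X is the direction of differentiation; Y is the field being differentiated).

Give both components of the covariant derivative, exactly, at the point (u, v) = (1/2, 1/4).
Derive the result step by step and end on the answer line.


E = 625/36, F = 0, G = 3721/144 at the point
E_u = 280/9, E_v = 0, F_u = 0, F_v = 0, G_u = 305/9, G_v = 0
EG - F^2 = 2325625/5184;  g^inv = (5184/2325625) * [[3721/144, 0], [0, 625/36]]
first-kind symbols [ij,l] = (1/2)(d_i g_jl + d_j g_il - d_l g_ij): [uu,u] = E_u/2 = 140/9, [uu,v] = F_u - E_v/2 = 0, [uv,u] = E_v/2 = 0, [uv,v] = G_u/2 = 305/18, [vv,u] = F_v - G_u/2 = -305/18, [vv,v] = G_v/2 = 0
Gamma^u_ij = (G*[ij,u] - F*[ij,v])/(EG - F^2), Gamma^v_ij = (E*[ij,v] - F*[ij,u])/(EG - F^2)
Gamma_uuu = 112/125, Gamma_uuv = 0, Gamma_uvv = -122/125, Gamma_vuu = 0, Gamma_vuv = 40/61, Gamma_vvv = 0
X = (1/8, -19/8), Y = (15/8, 5/8) at the point

Answer: (nabla_X Y)^u = 201/400, (nabla_X Y)^v = -2495/976


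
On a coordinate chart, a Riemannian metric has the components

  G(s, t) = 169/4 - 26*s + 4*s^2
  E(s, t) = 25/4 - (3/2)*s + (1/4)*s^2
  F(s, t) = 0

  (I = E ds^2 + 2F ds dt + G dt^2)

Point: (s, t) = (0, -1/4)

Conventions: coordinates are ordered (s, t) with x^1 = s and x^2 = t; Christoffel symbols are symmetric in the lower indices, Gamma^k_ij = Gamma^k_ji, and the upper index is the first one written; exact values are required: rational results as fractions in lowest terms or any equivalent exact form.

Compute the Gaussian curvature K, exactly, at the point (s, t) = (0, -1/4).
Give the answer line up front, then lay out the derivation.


Answer: K = 48/8125

E = 25/4, F = 0, G = 169/4, EG - F^2 = 4225/16 at the point
E_s = -3/2, E_t = 0, F_s = 0, F_t = 0, G_s = -26, G_t = 0
E_tt = 0, F_st = 0, G_ss = 8
Apply the Brioschi formula K = (det M1 - det M2)/(EG - F^2)^2 over the derivative matrices of E, F, G.
M1 = [[-E_tt/2 + F_st - G_ss/2, E_s/2, F_s - E_t/2], [F_t - G_s/2, E, F], [G_t/2, F, G]] = [[-4, -3/4, 0], [13, 25/4, 0], [0, 0, 169/4]]; det M1 = -10309/16
M2 = [[0, E_t/2, G_s/2], [E_t/2, E, F], [G_s/2, F, G]] = [[0, 0, -13], [0, 25/4, 0], [-13, 0, 169/4]]; det M2 = -4225/4
det M1 - det M2 = 6591/16; K = 6591/16 / (4225/16)^2 = 48/8125


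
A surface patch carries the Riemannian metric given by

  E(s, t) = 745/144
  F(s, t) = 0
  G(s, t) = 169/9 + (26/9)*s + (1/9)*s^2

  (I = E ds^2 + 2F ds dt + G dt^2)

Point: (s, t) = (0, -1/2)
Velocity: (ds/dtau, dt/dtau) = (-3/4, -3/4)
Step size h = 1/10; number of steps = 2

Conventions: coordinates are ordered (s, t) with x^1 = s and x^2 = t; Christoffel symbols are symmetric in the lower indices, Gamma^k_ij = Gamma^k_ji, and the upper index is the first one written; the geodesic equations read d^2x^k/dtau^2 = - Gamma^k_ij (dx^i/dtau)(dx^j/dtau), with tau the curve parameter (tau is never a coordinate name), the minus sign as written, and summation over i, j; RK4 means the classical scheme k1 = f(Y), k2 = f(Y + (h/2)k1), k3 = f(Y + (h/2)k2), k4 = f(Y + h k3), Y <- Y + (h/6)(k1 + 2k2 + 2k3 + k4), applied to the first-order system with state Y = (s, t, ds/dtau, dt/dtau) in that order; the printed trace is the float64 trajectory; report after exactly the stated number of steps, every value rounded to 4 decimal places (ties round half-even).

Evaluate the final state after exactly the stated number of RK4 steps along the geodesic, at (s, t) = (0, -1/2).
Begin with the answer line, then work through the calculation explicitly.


Answer: s = -0.1468, t = -0.6517, ds/dtau = -0.7180, dt/dtau = -0.7672

f(Y) = (ds/dtau, dt/dtau, -Gamma^s_ij Y'^i Y'^j, -Gamma^t_ij Y'^i Y'^j) with the Gammas evaluated at the stage position; h = 0.100000; intermediate values shown to 6 dp
step 0: s = 0.0000, t = -0.5000, ds/dtau = -0.7500, dt/dtau = -0.7500
step 1:
  k1: at (s, t) = (0.000000, -0.500000), (ds/dtau, dt/dtau) = (-0.750000, -0.750000); Gamma_sss = 0.000000, Gamma_sst = 0.000000, Gamma_stt = -0.279195, Gamma_tss = 0.000000, Gamma_tst = 0.076923, Gamma_ttt = 0.000000; k1 = (-0.750000, -0.750000, 0.157047, -0.086538)
  k2: at (s, t) = (-0.037500, -0.537500), (ds/dtau, dt/dtau) = (-0.742148, -0.754327); Gamma_sss = 0.000000, Gamma_sst = 0.000000, Gamma_stt = -0.278389, Gamma_tss = 0.000000, Gamma_tst = 0.077146, Gamma_ttt = 0.000000; k2 = (-0.742148, -0.754327, 0.158406, -0.086376)
  k3: at (s, t) = (-0.037107, -0.537716), (ds/dtau, dt/dtau) = (-0.742080, -0.754319); Gamma_sss = 0.000000, Gamma_sst = 0.000000, Gamma_stt = -0.278398, Gamma_tss = 0.000000, Gamma_tst = 0.077143, Gamma_ttt = 0.000000; k3 = (-0.742080, -0.754319, 0.158407, -0.086364)
  k4: at (s, t) = (-0.074208, -0.575432), (ds/dtau, dt/dtau) = (-0.734159, -0.758636); Gamma_sss = 0.000000, Gamma_sst = 0.000000, Gamma_stt = -0.277601, Gamma_tss = 0.000000, Gamma_tst = 0.077365, Gamma_ttt = 0.000000; k4 = (-0.734159, -0.758636, 0.159767, -0.086178)
  Y <- Y + (h/6)(k1 + 2k2 + 2k3 + k4): s = -0.0742, t = -0.5754, ds/dtau = -0.7342, dt/dtau = -0.7586
step 2:
  k1: at (s, t) = (-0.074210, -0.575432), (ds/dtau, dt/dtau) = (-0.734159, -0.758637); Gamma_sss = 0.000000, Gamma_sst = 0.000000, Gamma_stt = -0.277601, Gamma_tss = 0.000000, Gamma_tst = 0.077365, Gamma_ttt = 0.000000; k1 = (-0.734159, -0.758637, 0.159767, -0.086178)
  k2: at (s, t) = (-0.110918, -0.613364), (ds/dtau, dt/dtau) = (-0.726171, -0.762946); Gamma_sss = 0.000000, Gamma_sst = 0.000000, Gamma_stt = -0.276812, Gamma_tss = 0.000000, Gamma_tst = 0.077585, Gamma_ttt = 0.000000; k2 = (-0.726171, -0.762946, 0.161129, -0.085969)
  k3: at (s, t) = (-0.110519, -0.613579), (ds/dtau, dt/dtau) = (-0.726103, -0.762935); Gamma_sss = 0.000000, Gamma_sst = 0.000000, Gamma_stt = -0.276821, Gamma_tss = 0.000000, Gamma_tst = 0.077583, Gamma_ttt = 0.000000; k3 = (-0.726103, -0.762935, 0.161129, -0.085957)
  k4: at (s, t) = (-0.146821, -0.651726), (ds/dtau, dt/dtau) = (-0.718046, -0.767232); Gamma_sss = 0.000000, Gamma_sst = 0.000000, Gamma_stt = -0.276041, Gamma_tss = 0.000000, Gamma_tst = 0.077802, Gamma_ttt = 0.000000; k4 = (-0.718046, -0.767232, 0.162491, -0.085723)
  Y <- Y + (h/6)(k1 + 2k2 + 2k3 + k4): s = -0.1468, t = -0.6517, ds/dtau = -0.7180, dt/dtau = -0.7672


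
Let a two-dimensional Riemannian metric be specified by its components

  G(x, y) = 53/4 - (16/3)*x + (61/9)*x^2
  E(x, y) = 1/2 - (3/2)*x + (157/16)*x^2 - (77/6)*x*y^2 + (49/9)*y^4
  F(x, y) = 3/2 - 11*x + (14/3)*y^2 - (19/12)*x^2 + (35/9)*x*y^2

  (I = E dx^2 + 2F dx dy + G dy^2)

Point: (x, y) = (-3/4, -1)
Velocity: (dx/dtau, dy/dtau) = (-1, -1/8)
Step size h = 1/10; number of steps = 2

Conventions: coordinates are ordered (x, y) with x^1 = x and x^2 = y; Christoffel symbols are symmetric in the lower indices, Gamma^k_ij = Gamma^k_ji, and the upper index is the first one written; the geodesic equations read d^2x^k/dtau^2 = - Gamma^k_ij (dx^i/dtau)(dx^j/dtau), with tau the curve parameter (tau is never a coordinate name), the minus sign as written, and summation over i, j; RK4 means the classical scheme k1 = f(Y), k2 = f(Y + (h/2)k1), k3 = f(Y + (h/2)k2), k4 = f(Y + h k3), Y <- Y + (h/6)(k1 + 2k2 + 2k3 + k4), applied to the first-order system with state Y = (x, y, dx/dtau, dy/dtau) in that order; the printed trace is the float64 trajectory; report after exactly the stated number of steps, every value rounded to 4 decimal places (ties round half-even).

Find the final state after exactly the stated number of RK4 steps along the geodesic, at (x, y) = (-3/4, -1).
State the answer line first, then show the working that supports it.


Answer: x = -0.9227, y = -1.0488, dx/dtau = -0.7453, dy/dtau = -0.3407

f(Y) = (dx/dtau, dy/dtau, -Gamma^x_ij Y'^i Y'^j, -Gamma^y_ij Y'^i Y'^j) with the Gammas evaluated at the stage position; h = 0.100000; intermediate values shown to 6 dp
step 0: x = -0.7500, y = -1.0000, dx/dtau = -1.0000, dy/dtau = -0.1250
step 1:
  k1: at (x, y) = (-0.750000, -1.000000), (dx/dtau, dy/dtau) = (-1.000000, -0.125000); Gamma_xxx = -1.332160, Gamma_xxy = -0.984600, Gamma_xyy = 0.251927, Gamma_yxx = 1.420115, Gamma_yxy = 0.128000, Gamma_yyy = -0.126898; k1 = (-1.000000, -0.125000, 1.574374, -1.450132)
  k2: at (x, y) = (-0.800000, -1.006250), (dx/dtau, dy/dtau) = (-0.921281, -0.197507); Gamma_xxx = -1.265944, Gamma_xxy = -0.937822, Gamma_xyy = 0.267167, Gamma_yxx = 1.402300, Gamma_yxy = 0.095975, Gamma_yyy = -0.132783; k2 = (-0.921281, -0.197507, 1.405351, -1.219963)
  k3: at (x, y) = (-0.796064, -1.009875), (dx/dtau, dy/dtau) = (-0.929732, -0.185998); Gamma_xxx = -1.268856, Gamma_xxy = -0.942381, Gamma_xyy = 0.263067, Gamma_yxx = 1.413094, Gamma_yxy = 0.099476, Gamma_yyy = -0.131050; k3 = (-0.929732, -0.185998, 1.413630, -1.251353)
  k4: at (x, y) = (-0.842973, -1.018600), (dx/dtau, dy/dtau) = (-0.858637, -0.250135); Gamma_xxx = -1.209384, Gamma_xxy = -0.903576, Gamma_xyy = 0.272495, Gamma_yxx = 1.402408, Gamma_yxy = 0.072636, Gamma_yyy = -0.133918; k4 = (-0.858637, -0.250135, 1.262710, -1.056758)
  Y <- Y + (h/6)(k1 + 2k2 + 2k3 + k4): x = -0.8427, y = -1.0190, dx/dtau = -0.8587, dy/dtau = -0.2492
step 2:
  k1: at (x, y) = (-0.842678, -1.019036), (dx/dtau, dy/dtau) = (-0.858749, -0.249159); Gamma_xxx = -1.209507, Gamma_xxy = -0.903939, Gamma_xyy = 0.272100, Gamma_yxx = 1.403579, Gamma_yxy = 0.072918, Gamma_yyy = -0.133752; k1 = (-0.858749, -0.249159, 1.261882, -1.057971)
  k2: at (x, y) = (-0.885615, -1.031494), (dx/dtau, dy/dtau) = (-0.795655, -0.302057); Gamma_xxx = -1.156468, Gamma_xxy = -0.873088, Gamma_xyy = 0.275686, Gamma_yxx = 1.403436, Gamma_yxy = 0.051414, Gamma_yyy = -0.133773; k2 = (-0.795655, -0.302057, 1.126633, -0.900977)
  k3: at (x, y) = (-0.882461, -1.034139), (dx/dtau, dy/dtau) = (-0.802418, -0.294208); Gamma_xxx = -1.158602, Gamma_xxy = -0.876195, Gamma_xyy = 0.273106, Gamma_yxx = 1.411414, Gamma_yxy = 0.053738, Gamma_yyy = -0.132761; k3 = (-0.802418, -0.294208, 1.136054, -0.922653)
  k4: at (x, y) = (-0.922920, -1.048456), (dx/dtau, dy/dtau) = (-0.745144, -0.341424); Gamma_xxx = -1.110323, Gamma_xxy = -0.850292, Gamma_xyy = 0.273842, Gamma_yxx = 1.416581, Gamma_yxy = 0.035335, Gamma_yyy = -0.131377; k4 = (-0.745144, -0.341424, 1.017218, -0.789206)
  Y <- Y + (h/6)(k1 + 2k2 + 2k3 + k4): x = -0.9227, y = -1.0488, dx/dtau = -0.7453, dy/dtau = -0.3407


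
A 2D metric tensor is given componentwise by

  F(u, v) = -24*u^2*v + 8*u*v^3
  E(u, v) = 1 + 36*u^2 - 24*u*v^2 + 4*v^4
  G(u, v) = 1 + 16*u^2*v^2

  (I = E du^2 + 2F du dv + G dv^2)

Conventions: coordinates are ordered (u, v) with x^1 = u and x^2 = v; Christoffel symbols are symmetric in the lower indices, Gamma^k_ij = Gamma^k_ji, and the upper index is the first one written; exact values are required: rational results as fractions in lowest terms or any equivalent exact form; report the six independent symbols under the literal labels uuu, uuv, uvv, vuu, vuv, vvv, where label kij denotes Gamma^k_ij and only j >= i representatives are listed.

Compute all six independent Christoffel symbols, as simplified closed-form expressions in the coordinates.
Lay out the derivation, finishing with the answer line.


E = 1 + 36*u^2 - 24*u*v^2 + 4*v^4; F = -24*u^2*v + 8*u*v^3; G = 1 + 16*u^2*v^2
Gamma^k_ij = (1/2) g^{kl} (d_i g_jl + d_j g_il - d_l g_ij), with g^inv = (1/(EG-F^2)) [[G, -F], [-F, E]]
first partials: E_u = 72*u - 24*v^2, E_v = -48*u*v + 16*v^3, F_u = -48*u*v + 8*v^3, F_v = -24*u^2 + 24*u*v^2, G_u = 32*u*v^2, G_v = 32*u^2*v
D = EG - F^2 = 1 + 36*u^2 - 24*u*v^2 + 4*v^4 + 16*u^2*v^2
expanded: Gamma^u_uu = (G E_u - 2F F_u + F E_v)/(2D), Gamma^u_uv = (G E_v - F G_u)/(2D), Gamma^u_vv = (2G F_v - G G_u - F G_v)/(2D), Gamma^v_uu = (2E F_u - E E_v - F E_u)/(2D), Gamma^v_uv = (E G_u - F E_v)/(2D), Gamma^v_vv = (E G_v - 2F F_v + F G_u)/(2D); substitute and cancel common factors

Answer: Gamma_uuu = (36*u - 12*v^2)/(16*u^2*v^2 + 36*u^2 - 24*u*v^2 + 4*v^4 + 1), Gamma_uuv = (-24*u*v + 8*v^3)/(16*u^2*v^2 + 36*u^2 - 24*u*v^2 + 4*v^4 + 1), Gamma_uvv = (-24*u^2 + 8*u*v^2)/(16*u^2*v^2 + 36*u^2 - 24*u*v^2 + 4*v^4 + 1), Gamma_vuu = -24*u*v/(16*u^2*v^2 + 36*u^2 - 24*u*v^2 + 4*v^4 + 1), Gamma_vuv = 16*u*v^2/(16*u^2*v^2 + 36*u^2 - 24*u*v^2 + 4*v^4 + 1), Gamma_vvv = 16*u^2*v/(16*u^2*v^2 + 36*u^2 - 24*u*v^2 + 4*v^4 + 1)


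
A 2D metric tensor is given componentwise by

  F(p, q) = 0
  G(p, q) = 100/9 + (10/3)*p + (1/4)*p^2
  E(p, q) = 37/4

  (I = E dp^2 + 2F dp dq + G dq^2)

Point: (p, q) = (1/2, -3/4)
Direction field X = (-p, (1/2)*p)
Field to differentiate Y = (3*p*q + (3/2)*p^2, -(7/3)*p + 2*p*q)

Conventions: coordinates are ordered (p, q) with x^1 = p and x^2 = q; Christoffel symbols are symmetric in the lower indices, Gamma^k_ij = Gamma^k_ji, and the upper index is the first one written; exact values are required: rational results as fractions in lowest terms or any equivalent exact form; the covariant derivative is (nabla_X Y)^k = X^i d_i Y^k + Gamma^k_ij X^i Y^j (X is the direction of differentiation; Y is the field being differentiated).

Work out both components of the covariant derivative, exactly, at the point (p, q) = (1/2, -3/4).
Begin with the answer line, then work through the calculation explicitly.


Answer: (nabla_X Y)^p = 8981/10656, (nabla_X Y)^q = 2347/1032

E = 37/4, F = 0, G = 1849/144 at the point
E_p = 0, E_q = 0, F_p = 0, F_q = 0, G_p = 43/12, G_q = 0
EG - F^2 = 68413/576;  g^inv = (576/68413) * [[1849/144, 0], [0, 37/4]]
first-kind symbols [ij,l] = (1/2)(d_i g_jl + d_j g_il - d_l g_ij): [pp,p] = E_p/2 = 0, [pp,q] = F_p - E_q/2 = 0, [pq,p] = E_q/2 = 0, [pq,q] = G_p/2 = 43/24, [qq,p] = F_q - G_p/2 = -43/24, [qq,q] = G_q/2 = 0
Gamma^p_ij = (G*[ij,p] - F*[ij,q])/(EG - F^2), Gamma^q_ij = (E*[ij,q] - F*[ij,p])/(EG - F^2)
Gamma_ppp = 0, Gamma_ppq = 0, Gamma_pqq = -43/222, Gamma_qpp = 0, Gamma_qpq = 6/43, Gamma_qqq = 0
X = (-1/2, 1/4), Y = (-3/4, -23/12) at the point
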